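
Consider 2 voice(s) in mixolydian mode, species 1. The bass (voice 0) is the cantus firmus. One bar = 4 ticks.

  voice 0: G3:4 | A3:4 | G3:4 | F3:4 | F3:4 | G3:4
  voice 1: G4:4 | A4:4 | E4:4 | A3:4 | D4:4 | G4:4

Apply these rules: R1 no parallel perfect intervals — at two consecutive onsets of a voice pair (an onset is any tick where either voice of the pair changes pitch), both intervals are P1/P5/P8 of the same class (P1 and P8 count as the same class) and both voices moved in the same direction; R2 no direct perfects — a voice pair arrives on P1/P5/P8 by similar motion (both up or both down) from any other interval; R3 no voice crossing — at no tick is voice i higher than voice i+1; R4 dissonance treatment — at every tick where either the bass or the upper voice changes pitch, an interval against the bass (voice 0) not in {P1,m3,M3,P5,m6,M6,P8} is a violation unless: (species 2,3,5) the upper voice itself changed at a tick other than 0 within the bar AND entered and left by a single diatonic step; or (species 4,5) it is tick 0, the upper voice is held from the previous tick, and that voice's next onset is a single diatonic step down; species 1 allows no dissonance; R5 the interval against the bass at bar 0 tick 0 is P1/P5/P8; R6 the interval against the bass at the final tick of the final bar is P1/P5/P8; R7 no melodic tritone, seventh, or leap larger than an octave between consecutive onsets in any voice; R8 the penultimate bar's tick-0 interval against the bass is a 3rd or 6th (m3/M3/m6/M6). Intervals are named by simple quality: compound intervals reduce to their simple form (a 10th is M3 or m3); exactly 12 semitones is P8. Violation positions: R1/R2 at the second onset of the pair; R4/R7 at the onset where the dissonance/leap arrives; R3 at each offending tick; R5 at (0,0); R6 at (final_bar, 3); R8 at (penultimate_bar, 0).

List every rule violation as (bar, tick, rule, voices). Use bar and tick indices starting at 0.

(1, 0, R1, (0, 1))
(5, 0, R2, (0, 1))

bar 0: v0=G3 v1=G4 downbeat P8
bar 1: v0=A3 v1=A4 downbeat P8
bar 2: v0=G3 v1=E4 downbeat M6
bar 3: v0=F3 v1=A3 downbeat M3
bar 4: v0=F3 v1=D4 downbeat M6
bar 5: v0=G3 v1=G4 downbeat P8
  -> R1 @ bar 1 tick 0 v(0, 1): G3/G4 P8 -> A3/A4 P8 similar
  -> R2 @ bar 5 tick 0 v(0, 1): F3/D4 M6 -> G3/G4 P8 similar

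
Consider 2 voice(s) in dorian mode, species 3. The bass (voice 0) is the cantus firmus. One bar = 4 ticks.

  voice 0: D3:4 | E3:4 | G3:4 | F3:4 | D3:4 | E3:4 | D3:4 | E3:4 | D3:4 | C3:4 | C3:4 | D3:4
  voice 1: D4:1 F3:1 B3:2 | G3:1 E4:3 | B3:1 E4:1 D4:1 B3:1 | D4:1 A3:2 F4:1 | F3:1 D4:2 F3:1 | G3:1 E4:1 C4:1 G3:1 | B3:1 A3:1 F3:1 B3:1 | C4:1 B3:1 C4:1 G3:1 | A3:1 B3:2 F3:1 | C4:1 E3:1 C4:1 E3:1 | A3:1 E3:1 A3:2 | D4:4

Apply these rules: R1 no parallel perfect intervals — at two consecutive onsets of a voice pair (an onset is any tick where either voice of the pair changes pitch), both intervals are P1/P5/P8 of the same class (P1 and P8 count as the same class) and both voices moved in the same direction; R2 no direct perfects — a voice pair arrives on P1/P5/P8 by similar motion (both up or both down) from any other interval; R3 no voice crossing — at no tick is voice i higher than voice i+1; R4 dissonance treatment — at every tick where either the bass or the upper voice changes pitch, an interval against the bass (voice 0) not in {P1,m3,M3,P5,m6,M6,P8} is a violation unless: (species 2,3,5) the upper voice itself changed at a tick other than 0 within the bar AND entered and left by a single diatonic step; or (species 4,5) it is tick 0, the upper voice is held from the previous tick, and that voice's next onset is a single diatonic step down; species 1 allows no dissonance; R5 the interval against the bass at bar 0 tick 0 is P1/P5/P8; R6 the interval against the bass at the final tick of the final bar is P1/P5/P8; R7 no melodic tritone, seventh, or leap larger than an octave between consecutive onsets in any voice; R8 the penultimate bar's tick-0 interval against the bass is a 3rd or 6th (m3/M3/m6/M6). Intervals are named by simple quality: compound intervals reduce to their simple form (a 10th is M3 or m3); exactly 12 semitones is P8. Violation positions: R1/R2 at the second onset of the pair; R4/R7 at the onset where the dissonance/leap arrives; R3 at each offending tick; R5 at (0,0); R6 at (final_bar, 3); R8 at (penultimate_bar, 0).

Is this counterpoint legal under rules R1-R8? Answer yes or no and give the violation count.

No (4 violations)

bar 0: v0=D3 v1=D4 (P8)
bar 1: v0=E3 v1=G3 (m3)
bar 2: v0=G3 v1=B3 (M3)
bar 3: v0=F3 v1=D4 (M6)
bar 4: v0=D3 v1=F3 (m3)
bar 5: v0=E3 v1=G3 (m3)
bar 6: v0=D3 v1=B3 (M6)
bar 7: v0=E3 v1=C4 (m6)
bar 8: v0=D3 v1=A3 (P5)
bar 9: v0=C3 v1=C4 (P8)
bar 10: v0=C3 v1=A3 (M6)
bar 11: v0=D3 v1=D4 (P8)
  R7 @ bar0.2: F3->B3 leap 6st
  R7 @ bar6.3: F3->B3 leap 6st
  R7 @ bar8.3: B3->F3 leap 6st
  R2 @ bar11.0: C3/A3 M6 -> D3/D4 P8 similar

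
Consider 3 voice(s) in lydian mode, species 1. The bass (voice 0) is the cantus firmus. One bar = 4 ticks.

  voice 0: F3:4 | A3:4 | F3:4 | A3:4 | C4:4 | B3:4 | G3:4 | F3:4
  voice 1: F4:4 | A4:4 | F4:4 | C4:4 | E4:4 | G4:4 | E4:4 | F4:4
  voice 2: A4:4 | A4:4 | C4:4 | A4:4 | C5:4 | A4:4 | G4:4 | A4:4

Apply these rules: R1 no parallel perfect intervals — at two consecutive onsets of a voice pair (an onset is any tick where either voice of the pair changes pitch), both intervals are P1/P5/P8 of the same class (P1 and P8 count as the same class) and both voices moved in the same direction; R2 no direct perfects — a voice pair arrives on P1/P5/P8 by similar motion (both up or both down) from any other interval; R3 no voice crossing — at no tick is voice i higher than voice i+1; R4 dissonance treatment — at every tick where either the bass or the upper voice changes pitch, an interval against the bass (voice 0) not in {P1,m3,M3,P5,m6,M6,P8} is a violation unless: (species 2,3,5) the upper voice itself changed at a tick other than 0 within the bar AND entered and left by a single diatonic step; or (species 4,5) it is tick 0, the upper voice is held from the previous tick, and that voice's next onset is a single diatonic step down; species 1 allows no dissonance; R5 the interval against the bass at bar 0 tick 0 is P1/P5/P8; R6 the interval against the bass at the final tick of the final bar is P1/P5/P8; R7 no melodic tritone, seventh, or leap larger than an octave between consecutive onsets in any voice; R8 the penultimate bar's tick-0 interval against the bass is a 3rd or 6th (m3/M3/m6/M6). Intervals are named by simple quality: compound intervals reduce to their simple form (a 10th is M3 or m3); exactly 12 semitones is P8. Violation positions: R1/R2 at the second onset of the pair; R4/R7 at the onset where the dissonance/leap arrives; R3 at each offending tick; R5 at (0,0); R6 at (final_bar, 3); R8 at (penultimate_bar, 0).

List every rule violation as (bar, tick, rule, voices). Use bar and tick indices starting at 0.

(0, 0, R5, (0, 2))
(1, 0, R1, (0, 1))
(2, 0, R1, (0, 1))
(2, 0, R2, (0, 2))
(2, 0, R3, (1, 2))
(2, 1, R3, (1, 2))
(2, 2, R3, (1, 2))
(2, 3, R3, (1, 2))
(3, 0, R2, (0, 2))
(4, 0, R1, (0, 2))
(5, 0, R4, (0, 2))
(6, 0, R2, (0, 2))
(6, 0, R8, (0, 2))
(7, 3, R6, (0, 2))

bar 0: v0=F3 v1=F4 v2=A4 downbeat M3
bar 1: v0=A3 v1=A4 v2=A4 downbeat P8
bar 2: v0=F3 v1=F4 v2=C4 downbeat P5
bar 3: v0=A3 v1=C4 v2=A4 downbeat P8
bar 4: v0=C4 v1=E4 v2=C5 downbeat P8
bar 5: v0=B3 v1=G4 v2=A4 downbeat m7
bar 6: v0=G3 v1=E4 v2=G4 downbeat P8
bar 7: v0=F3 v1=F4 v2=A4 downbeat M3
  -> R5 @ bar 0 tick 0 v(0, 2): opens on M3
  -> R1 @ bar 1 tick 0 v(0, 1): F3/F4 P8 -> A3/A4 P8 similar
  -> R1 @ bar 2 tick 0 v(0, 1): A3/A4 P8 -> F3/F4 P8 similar
  -> R2 @ bar 2 tick 0 v(0, 2): A3/A4 P8 -> F3/C4 P5 similar
  -> R3 @ bar 2 tick 0 v(1, 2): F4 above C4
  -> R3 @ bar 2 tick 1 v(1, 2): F4 above C4
  -> R3 @ bar 2 tick 2 v(1, 2): F4 above C4
  -> R3 @ bar 2 tick 3 v(1, 2): F4 above C4
  -> R2 @ bar 3 tick 0 v(0, 2): F3/C4 P5 -> A3/A4 P8 similar
  -> R1 @ bar 4 tick 0 v(0, 2): A3/A4 P8 -> C4/C5 P8 similar
  -> R4 @ bar 5 tick 0 v(0, 2): B3/A4 m7 untreated
  -> R2 @ bar 6 tick 0 v(0, 2): B3/A4 m7 -> G3/G4 P8 similar
  -> R8 @ bar 6 tick 0 v(0, 2): penult P8 not 3rd/6th
  -> R6 @ bar 7 tick 3 v(0, 2): closes on M3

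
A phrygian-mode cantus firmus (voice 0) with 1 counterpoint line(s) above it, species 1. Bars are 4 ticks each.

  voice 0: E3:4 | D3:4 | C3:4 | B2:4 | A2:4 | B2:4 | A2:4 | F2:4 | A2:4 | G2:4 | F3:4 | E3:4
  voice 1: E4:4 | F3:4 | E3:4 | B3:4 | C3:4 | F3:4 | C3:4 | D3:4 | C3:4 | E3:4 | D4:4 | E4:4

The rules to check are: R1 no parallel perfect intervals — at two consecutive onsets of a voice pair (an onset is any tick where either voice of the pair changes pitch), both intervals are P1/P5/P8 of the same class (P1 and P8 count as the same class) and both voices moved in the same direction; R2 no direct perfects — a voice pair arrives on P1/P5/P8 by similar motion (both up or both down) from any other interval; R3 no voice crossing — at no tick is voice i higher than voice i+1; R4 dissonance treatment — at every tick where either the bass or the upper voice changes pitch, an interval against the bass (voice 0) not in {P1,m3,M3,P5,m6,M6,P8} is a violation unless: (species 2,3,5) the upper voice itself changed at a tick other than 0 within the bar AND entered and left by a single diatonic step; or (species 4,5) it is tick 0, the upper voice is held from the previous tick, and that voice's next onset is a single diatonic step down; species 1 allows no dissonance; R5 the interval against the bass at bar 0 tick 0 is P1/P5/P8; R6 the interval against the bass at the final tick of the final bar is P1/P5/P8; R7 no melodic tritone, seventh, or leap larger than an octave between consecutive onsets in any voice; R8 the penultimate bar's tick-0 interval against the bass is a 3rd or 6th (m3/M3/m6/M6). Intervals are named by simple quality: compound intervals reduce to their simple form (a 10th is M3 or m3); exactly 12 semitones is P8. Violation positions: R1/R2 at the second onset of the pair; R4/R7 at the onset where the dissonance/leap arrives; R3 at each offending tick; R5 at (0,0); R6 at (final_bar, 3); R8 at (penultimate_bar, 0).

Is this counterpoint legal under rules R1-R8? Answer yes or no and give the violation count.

No (5 violations)

bar 0: v0=E3 v1=E4 (P8)
bar 1: v0=D3 v1=F3 (m3)
bar 2: v0=C3 v1=E3 (M3)
bar 3: v0=B2 v1=B3 (P8)
bar 4: v0=A2 v1=C3 (m3)
bar 5: v0=B2 v1=F3 (TT)
bar 6: v0=A2 v1=C3 (m3)
bar 7: v0=F2 v1=D3 (M6)
bar 8: v0=A2 v1=C3 (m3)
bar 9: v0=G2 v1=E3 (M6)
bar 10: v0=F3 v1=D4 (M6)
bar 11: v0=E3 v1=E4 (P8)
  R7 @ bar1.0: E4->F3 leap 11st
  R7 @ bar4.0: B3->C3 leap 11st
  R4 @ bar5.0: B2/F3 TT untreated
  R7 @ bar10.0: G2->F3 leap 10st
  R7 @ bar10.0: E3->D4 leap 10st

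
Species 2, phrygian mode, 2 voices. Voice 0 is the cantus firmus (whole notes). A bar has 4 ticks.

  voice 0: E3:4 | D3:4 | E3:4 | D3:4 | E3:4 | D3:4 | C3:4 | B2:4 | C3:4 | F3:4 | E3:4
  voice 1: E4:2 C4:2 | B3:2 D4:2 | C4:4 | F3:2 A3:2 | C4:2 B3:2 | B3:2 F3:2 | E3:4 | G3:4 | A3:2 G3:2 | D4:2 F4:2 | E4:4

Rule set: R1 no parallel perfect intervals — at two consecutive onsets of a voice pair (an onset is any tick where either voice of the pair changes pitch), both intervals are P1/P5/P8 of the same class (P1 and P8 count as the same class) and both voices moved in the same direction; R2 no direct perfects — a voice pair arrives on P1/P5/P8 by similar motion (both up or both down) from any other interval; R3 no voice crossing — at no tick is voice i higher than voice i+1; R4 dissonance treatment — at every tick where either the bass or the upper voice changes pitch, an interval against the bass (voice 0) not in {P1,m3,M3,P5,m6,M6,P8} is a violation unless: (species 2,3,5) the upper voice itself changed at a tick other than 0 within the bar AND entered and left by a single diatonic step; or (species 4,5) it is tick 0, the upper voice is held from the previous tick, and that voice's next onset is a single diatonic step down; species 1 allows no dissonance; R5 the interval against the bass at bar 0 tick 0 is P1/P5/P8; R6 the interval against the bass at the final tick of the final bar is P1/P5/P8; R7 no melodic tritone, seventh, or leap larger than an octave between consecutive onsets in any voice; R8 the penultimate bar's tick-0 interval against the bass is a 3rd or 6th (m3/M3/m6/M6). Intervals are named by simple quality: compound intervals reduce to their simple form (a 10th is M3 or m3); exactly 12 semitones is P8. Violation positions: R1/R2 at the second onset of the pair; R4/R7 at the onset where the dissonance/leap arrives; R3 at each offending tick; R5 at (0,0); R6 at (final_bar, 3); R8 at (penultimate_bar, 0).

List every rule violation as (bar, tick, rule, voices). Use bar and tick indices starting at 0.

(5, 2, R7, (1,))
(10, 0, R1, (0, 1))

bar 0: v0=E3 v1=E4 downbeat P8
bar 1: v0=D3 v1=B3 downbeat M6
bar 2: v0=E3 v1=C4 downbeat m6
bar 3: v0=D3 v1=F3 downbeat m3
bar 4: v0=E3 v1=C4 downbeat m6
bar 5: v0=D3 v1=B3 downbeat M6
bar 6: v0=C3 v1=E3 downbeat M3
bar 7: v0=B2 v1=G3 downbeat m6
bar 8: v0=C3 v1=A3 downbeat M6
bar 9: v0=F3 v1=D4 downbeat M6
bar 10: v0=E3 v1=E4 downbeat P8
  -> R7 @ bar 5 tick 2 v(1,): B3->F3 leap 6st
  -> R1 @ bar 10 tick 0 v(0, 1): F3/F4 P8 -> E3/E4 P8 similar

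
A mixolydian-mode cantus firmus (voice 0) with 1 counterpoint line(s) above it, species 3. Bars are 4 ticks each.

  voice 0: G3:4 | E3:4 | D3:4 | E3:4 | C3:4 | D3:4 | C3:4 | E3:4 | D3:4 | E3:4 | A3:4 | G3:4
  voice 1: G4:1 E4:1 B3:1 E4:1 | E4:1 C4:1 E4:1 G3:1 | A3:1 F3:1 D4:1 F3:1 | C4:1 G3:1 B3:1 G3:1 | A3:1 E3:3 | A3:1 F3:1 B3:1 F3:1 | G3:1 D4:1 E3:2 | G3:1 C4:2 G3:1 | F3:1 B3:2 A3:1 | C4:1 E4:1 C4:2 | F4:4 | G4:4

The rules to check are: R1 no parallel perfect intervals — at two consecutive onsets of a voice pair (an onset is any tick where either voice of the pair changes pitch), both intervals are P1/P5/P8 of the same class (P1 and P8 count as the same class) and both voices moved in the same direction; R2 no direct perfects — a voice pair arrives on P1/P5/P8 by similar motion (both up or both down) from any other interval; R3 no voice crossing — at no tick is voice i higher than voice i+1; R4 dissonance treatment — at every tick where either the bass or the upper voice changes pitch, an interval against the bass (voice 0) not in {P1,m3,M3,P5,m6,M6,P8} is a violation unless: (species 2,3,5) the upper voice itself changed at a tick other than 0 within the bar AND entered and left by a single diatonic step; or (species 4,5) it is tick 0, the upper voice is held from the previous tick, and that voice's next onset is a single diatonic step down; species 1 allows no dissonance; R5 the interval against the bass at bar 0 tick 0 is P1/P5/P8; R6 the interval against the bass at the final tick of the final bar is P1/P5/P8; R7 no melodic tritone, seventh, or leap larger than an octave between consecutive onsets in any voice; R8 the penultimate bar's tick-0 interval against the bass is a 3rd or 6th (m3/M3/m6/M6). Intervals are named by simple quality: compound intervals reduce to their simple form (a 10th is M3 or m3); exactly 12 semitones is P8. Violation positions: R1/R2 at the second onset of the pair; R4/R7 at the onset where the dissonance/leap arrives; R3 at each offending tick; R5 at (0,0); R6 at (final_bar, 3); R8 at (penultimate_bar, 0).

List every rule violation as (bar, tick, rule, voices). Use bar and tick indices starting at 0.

bar 0: v0=G3 v1=G4 downbeat P8
bar 1: v0=E3 v1=E4 downbeat P8
bar 2: v0=D3 v1=A3 downbeat P5
bar 3: v0=E3 v1=C4 downbeat m6
bar 4: v0=C3 v1=A3 downbeat M6
bar 5: v0=D3 v1=A3 downbeat P5
bar 6: v0=C3 v1=G3 downbeat P5
bar 7: v0=E3 v1=G3 downbeat m3
bar 8: v0=D3 v1=F3 downbeat m3
bar 9: v0=E3 v1=C4 downbeat m6
bar 10: v0=A3 v1=F4 downbeat m6
bar 11: v0=G3 v1=G4 downbeat P8
  -> R2 @ bar 5 tick 0 v(0, 1): C3/E3 M3 -> D3/A3 P5 similar
  -> R7 @ bar 5 tick 2 v(1,): F3->B3 leap 6st
  -> R7 @ bar 5 tick 3 v(1,): B3->F3 leap 6st
  -> R4 @ bar 6 tick 1 v(0, 1): C3/D4 M2 untreated
  -> R7 @ bar 6 tick 2 v(1,): D4->E3 leap 10st
  -> R7 @ bar 8 tick 1 v(1,): F3->B3 leap 6st

(5, 0, R2, (0, 1))
(5, 2, R7, (1,))
(5, 3, R7, (1,))
(6, 1, R4, (0, 1))
(6, 2, R7, (1,))
(8, 1, R7, (1,))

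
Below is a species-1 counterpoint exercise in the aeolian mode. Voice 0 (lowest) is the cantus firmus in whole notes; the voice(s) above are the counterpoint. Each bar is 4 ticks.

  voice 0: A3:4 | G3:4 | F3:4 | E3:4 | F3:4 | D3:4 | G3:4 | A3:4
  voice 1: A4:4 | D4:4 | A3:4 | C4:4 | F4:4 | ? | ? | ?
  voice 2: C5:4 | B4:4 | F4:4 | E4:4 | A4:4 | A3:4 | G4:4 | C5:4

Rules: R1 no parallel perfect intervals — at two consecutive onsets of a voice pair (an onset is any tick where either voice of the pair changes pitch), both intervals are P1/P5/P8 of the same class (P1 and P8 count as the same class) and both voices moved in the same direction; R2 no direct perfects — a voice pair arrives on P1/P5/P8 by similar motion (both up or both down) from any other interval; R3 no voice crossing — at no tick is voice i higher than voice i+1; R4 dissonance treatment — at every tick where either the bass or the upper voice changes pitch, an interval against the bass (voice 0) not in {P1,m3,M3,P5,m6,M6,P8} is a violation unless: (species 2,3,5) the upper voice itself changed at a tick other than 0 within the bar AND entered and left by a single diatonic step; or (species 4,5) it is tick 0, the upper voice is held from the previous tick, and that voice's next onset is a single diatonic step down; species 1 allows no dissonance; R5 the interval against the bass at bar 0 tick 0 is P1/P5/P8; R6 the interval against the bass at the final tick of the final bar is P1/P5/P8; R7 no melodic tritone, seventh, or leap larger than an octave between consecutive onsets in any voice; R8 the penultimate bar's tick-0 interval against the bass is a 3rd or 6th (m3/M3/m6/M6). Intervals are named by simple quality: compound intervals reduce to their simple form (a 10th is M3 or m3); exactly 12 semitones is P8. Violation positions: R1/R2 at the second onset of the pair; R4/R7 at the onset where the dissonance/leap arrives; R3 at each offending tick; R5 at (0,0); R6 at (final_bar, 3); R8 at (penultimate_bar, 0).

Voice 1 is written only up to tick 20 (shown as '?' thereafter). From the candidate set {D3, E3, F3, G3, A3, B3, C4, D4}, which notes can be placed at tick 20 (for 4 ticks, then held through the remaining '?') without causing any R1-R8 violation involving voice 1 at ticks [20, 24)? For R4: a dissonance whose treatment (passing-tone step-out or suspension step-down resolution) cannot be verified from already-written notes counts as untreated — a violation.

D3: violates R1,R2,R7
E3: violates R4,R7
F3: legal
G3: violates R4,R7
A3: violates R2
B3: violates R3,R7
C4: violates R3,R4
D4: violates R1,R3

{F3}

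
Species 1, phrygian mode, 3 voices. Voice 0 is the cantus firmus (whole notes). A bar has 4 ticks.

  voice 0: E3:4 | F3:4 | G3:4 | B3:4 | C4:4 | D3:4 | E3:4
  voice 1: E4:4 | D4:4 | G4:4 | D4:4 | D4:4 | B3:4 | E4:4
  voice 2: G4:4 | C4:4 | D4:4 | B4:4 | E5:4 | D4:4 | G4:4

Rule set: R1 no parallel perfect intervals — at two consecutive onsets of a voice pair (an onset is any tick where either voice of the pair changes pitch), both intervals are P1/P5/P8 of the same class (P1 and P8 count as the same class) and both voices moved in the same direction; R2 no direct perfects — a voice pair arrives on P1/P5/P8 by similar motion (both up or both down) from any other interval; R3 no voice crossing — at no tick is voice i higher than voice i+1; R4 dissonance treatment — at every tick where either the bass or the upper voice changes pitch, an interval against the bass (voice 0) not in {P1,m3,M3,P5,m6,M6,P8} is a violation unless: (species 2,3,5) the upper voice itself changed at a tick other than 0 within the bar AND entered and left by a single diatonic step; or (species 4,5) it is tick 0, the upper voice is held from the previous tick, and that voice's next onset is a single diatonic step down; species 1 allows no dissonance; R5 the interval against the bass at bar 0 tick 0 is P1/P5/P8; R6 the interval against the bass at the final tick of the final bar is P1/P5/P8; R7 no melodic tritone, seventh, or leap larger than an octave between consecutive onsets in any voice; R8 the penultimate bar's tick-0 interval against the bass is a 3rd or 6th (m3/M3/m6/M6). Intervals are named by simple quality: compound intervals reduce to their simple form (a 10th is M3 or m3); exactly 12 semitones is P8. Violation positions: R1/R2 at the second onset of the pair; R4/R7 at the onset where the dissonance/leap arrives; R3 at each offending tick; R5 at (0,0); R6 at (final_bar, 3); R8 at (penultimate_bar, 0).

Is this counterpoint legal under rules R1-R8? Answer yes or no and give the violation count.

bar 0: v0=E3 v1=E4 v2=G4 (m3)
bar 1: v0=F3 v1=D4 v2=C4 (P5)
bar 2: v0=G3 v1=G4 v2=D4 (P5)
bar 3: v0=B3 v1=D4 v2=B4 (P8)
bar 4: v0=C4 v1=D4 v2=E5 (M3)
bar 5: v0=D3 v1=B3 v2=D4 (P8)
bar 6: v0=E3 v1=E4 v2=G4 (m3)
  R5 @ bar0.0: opens on m3
  R3 @ bar1.0: D4 above C4
  R3 @ bar1.1: D4 above C4
  R3 @ bar1.2: D4 above C4
  R3 @ bar1.3: D4 above C4
  R1 @ bar2.0: F3/C4 P5 -> G3/D4 P5 similar
  R2 @ bar2.0: F3/D4 M6 -> G3/G4 P8 similar
  R3 @ bar2.0: G4 above D4
  R3 @ bar2.1: G4 above D4
  R3 @ bar2.2: G4 above D4
  R3 @ bar2.3: G4 above D4
  R2 @ bar3.0: G3/D4 P5 -> B3/B4 P8 similar
  R4 @ bar4.0: C4/D4 M2 untreated
  R2 @ bar5.0: C4/E5 M3 -> D3/D4 P8 similar
  R7 @ bar5.0: C4->D3 leap 10st
  R7 @ bar5.0: E5->D4 leap 14st
  R8 @ bar5.0: penult P8 not 3rd/6th
  R2 @ bar6.0: D3/B3 M6 -> E3/E4 P8 similar
  R6 @ bar6.3: closes on m3

No (19 violations)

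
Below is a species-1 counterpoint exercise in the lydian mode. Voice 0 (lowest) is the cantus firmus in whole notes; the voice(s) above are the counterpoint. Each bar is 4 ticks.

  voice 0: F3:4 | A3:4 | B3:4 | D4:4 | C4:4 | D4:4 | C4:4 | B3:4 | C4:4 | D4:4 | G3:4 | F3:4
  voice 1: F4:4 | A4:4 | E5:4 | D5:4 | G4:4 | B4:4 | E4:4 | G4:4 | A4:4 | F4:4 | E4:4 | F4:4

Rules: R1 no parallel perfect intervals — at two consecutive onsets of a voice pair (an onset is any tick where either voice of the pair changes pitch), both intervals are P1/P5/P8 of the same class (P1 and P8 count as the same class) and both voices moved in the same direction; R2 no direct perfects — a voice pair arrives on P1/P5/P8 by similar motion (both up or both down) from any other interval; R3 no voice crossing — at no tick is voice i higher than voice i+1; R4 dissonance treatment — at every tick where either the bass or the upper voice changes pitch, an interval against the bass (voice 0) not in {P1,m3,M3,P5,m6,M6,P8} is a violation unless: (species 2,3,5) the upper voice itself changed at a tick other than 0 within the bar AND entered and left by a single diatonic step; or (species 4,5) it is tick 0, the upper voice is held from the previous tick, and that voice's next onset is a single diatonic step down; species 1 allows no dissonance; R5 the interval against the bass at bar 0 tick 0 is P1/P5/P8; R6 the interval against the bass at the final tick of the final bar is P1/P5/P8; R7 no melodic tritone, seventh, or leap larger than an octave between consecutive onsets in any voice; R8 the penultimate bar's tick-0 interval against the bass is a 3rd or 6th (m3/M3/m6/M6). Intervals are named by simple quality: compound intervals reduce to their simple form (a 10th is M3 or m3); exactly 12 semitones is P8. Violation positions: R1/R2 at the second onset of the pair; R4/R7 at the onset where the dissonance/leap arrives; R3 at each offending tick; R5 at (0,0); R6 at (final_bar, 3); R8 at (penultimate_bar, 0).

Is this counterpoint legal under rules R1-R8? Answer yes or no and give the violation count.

bar 0: v0=F3 v1=F4 (P8)
bar 1: v0=A3 v1=A4 (P8)
bar 2: v0=B3 v1=E5 (P4)
bar 3: v0=D4 v1=D5 (P8)
bar 4: v0=C4 v1=G4 (P5)
bar 5: v0=D4 v1=B4 (M6)
bar 6: v0=C4 v1=E4 (M3)
bar 7: v0=B3 v1=G4 (m6)
bar 8: v0=C4 v1=A4 (M6)
bar 9: v0=D4 v1=F4 (m3)
bar 10: v0=G3 v1=E4 (M6)
bar 11: v0=F3 v1=F4 (P8)
  R1 @ bar1.0: F3/F4 P8 -> A3/A4 P8 similar
  R4 @ bar2.0: B3/E5 P4 untreated
  R2 @ bar4.0: D4/D5 P8 -> C4/G4 P5 similar

No (3 violations)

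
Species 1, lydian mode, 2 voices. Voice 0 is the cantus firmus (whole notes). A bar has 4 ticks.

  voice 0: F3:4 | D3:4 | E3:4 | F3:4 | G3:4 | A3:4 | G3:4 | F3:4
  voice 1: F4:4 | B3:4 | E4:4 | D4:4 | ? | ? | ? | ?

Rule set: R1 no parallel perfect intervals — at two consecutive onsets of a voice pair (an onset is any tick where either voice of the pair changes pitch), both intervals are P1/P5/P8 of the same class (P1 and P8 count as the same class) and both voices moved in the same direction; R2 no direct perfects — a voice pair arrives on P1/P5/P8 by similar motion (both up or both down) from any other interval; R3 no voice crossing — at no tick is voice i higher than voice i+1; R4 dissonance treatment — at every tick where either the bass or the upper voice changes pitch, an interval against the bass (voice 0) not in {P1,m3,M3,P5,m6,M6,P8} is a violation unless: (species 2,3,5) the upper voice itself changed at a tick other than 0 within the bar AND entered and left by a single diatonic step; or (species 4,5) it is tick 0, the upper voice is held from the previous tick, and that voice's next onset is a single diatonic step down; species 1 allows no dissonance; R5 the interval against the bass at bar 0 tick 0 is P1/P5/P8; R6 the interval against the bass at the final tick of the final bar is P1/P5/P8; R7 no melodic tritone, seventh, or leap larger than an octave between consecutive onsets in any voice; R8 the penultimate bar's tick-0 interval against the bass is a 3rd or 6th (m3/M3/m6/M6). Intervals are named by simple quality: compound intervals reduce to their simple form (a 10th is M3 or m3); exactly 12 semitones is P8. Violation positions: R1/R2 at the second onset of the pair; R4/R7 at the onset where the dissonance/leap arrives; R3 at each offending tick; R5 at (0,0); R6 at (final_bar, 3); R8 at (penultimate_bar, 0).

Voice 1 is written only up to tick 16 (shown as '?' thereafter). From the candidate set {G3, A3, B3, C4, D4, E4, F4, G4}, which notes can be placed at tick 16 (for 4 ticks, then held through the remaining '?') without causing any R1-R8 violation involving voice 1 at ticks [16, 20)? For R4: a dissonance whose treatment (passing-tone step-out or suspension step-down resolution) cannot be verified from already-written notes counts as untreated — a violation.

{B3, D4, E4, G3}

G3: legal
A3: violates R4
B3: legal
C4: violates R4
D4: legal
E4: legal
F4: violates R4
G4: violates R2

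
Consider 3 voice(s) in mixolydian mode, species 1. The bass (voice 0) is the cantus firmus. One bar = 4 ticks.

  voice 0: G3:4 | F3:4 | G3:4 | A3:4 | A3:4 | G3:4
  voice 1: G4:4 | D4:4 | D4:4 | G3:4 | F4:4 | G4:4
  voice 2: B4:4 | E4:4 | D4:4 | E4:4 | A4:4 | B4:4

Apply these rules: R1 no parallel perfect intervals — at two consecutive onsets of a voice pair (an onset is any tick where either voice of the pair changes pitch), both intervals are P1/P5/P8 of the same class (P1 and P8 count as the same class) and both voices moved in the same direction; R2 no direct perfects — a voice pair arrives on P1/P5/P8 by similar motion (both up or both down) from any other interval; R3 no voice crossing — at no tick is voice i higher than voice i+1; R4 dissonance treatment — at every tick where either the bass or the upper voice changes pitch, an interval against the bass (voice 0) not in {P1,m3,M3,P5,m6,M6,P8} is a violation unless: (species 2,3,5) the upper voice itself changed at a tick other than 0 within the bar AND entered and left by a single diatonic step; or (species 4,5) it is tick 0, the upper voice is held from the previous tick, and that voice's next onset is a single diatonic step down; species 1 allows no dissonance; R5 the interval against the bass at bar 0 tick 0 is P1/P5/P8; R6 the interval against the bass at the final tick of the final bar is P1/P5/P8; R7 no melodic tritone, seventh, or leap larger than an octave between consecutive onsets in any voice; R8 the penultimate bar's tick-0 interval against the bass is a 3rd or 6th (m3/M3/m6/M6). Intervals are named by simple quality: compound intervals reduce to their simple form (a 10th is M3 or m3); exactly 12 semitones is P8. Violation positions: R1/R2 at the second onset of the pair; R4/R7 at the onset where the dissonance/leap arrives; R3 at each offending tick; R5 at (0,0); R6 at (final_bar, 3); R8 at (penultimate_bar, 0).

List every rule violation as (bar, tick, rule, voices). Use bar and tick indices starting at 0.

bar 0: v0=G3 v1=G4 v2=B4 downbeat M3
bar 1: v0=F3 v1=D4 v2=E4 downbeat M7
bar 2: v0=G3 v1=D4 v2=D4 downbeat P5
bar 3: v0=A3 v1=G3 v2=E4 downbeat P5
bar 4: v0=A3 v1=F4 v2=A4 downbeat P8
bar 5: v0=G3 v1=G4 v2=B4 downbeat M3
  -> R5 @ bar 0 tick 0 v(0, 2): opens on M3
  -> R4 @ bar 1 tick 0 v(0, 2): F3/E4 M7 untreated
  -> R1 @ bar 3 tick 0 v(0, 2): G3/D4 P5 -> A3/E4 P5 similar
  -> R3 @ bar 3 tick 0 v(0, 1): A3 above G3
  -> R4 @ bar 3 tick 0 v(0, 1): A3/G3 M2 untreated
  -> R3 @ bar 3 tick 1 v(0, 1): A3 above G3
  -> R3 @ bar 3 tick 2 v(0, 1): A3 above G3
  -> R3 @ bar 3 tick 3 v(0, 1): A3 above G3
  -> R7 @ bar 4 tick 0 v(1,): G3->F4 leap 10st
  -> R8 @ bar 4 tick 0 v(0, 2): penult P8 not 3rd/6th
  -> R6 @ bar 5 tick 3 v(0, 2): closes on M3

(0, 0, R5, (0, 2))
(1, 0, R4, (0, 2))
(3, 0, R1, (0, 2))
(3, 0, R3, (0, 1))
(3, 0, R4, (0, 1))
(3, 1, R3, (0, 1))
(3, 2, R3, (0, 1))
(3, 3, R3, (0, 1))
(4, 0, R7, (1,))
(4, 0, R8, (0, 2))
(5, 3, R6, (0, 2))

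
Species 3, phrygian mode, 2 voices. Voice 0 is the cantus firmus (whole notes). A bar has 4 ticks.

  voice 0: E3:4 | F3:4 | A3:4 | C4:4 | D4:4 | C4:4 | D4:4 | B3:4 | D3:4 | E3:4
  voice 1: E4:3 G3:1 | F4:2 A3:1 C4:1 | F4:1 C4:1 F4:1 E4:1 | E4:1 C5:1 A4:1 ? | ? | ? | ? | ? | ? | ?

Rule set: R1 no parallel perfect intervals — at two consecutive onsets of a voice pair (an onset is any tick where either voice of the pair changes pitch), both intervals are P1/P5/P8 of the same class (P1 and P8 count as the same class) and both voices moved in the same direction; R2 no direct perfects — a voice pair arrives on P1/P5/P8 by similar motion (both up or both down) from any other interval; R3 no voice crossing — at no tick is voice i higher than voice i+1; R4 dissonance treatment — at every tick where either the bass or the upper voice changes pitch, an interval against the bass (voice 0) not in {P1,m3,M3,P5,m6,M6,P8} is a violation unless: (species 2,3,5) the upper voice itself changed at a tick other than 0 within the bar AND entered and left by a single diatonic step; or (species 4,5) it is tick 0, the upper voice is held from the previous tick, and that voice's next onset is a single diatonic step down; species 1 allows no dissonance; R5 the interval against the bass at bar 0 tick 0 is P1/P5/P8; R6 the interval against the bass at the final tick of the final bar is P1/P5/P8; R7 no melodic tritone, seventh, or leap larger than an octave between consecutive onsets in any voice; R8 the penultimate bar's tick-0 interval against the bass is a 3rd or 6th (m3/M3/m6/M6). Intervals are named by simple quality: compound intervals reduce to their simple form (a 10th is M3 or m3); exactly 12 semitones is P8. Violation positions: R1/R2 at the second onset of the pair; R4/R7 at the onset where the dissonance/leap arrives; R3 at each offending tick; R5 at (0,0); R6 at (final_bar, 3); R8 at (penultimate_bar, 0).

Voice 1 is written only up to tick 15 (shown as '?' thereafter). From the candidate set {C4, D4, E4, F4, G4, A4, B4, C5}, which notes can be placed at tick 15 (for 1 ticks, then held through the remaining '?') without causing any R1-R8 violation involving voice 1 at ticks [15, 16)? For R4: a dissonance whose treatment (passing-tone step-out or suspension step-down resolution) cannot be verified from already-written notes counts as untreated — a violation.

C4: legal
D4: violates R4
E4: legal
F4: violates R4
G4: legal
A4: legal
B4: violates R4
C5: legal

{A4, C4, C5, E4, G4}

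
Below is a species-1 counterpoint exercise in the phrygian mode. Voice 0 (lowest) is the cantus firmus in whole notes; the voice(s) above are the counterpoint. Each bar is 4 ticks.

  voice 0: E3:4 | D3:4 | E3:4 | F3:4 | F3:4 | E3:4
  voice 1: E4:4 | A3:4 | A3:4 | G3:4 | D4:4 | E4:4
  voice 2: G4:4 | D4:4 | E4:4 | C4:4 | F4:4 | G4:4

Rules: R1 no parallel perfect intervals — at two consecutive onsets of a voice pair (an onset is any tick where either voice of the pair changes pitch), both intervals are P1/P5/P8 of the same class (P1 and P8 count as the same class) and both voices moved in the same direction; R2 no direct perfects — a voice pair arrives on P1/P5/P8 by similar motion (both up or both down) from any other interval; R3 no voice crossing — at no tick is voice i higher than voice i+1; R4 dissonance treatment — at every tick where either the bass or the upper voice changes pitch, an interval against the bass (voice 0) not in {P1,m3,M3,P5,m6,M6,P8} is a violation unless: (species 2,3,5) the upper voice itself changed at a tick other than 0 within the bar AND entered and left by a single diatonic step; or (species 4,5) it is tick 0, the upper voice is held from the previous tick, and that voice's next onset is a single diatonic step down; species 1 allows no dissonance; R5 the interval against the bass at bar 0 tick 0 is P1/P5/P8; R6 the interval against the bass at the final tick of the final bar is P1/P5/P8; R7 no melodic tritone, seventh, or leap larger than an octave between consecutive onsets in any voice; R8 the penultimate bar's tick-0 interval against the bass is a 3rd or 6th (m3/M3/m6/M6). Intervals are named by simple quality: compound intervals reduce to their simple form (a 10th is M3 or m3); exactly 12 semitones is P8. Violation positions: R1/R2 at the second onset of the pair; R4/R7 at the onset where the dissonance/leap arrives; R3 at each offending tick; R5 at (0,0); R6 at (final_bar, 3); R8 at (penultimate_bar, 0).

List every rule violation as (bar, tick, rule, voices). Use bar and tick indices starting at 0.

bar 0: v0=E3 v1=E4 v2=G4 downbeat m3
bar 1: v0=D3 v1=A3 v2=D4 downbeat P8
bar 2: v0=E3 v1=A3 v2=E4 downbeat P8
bar 3: v0=F3 v1=G3 v2=C4 downbeat P5
bar 4: v0=F3 v1=D4 v2=F4 downbeat P8
bar 5: v0=E3 v1=E4 v2=G4 downbeat m3
  -> R5 @ bar 0 tick 0 v(0, 2): opens on m3
  -> R2 @ bar 1 tick 0 v(0, 1): E3/E4 P8 -> D3/A3 P5 similar
  -> R2 @ bar 1 tick 0 v(0, 2): E3/G4 m3 -> D3/D4 P8 similar
  -> R1 @ bar 2 tick 0 v(0, 2): D3/D4 P8 -> E3/E4 P8 similar
  -> R4 @ bar 2 tick 0 v(0, 1): E3/A3 P4 untreated
  -> R4 @ bar 3 tick 0 v(0, 1): F3/G3 M2 untreated
  -> R8 @ bar 4 tick 0 v(0, 2): penult P8 not 3rd/6th
  -> R6 @ bar 5 tick 3 v(0, 2): closes on m3

(0, 0, R5, (0, 2))
(1, 0, R2, (0, 1))
(1, 0, R2, (0, 2))
(2, 0, R1, (0, 2))
(2, 0, R4, (0, 1))
(3, 0, R4, (0, 1))
(4, 0, R8, (0, 2))
(5, 3, R6, (0, 2))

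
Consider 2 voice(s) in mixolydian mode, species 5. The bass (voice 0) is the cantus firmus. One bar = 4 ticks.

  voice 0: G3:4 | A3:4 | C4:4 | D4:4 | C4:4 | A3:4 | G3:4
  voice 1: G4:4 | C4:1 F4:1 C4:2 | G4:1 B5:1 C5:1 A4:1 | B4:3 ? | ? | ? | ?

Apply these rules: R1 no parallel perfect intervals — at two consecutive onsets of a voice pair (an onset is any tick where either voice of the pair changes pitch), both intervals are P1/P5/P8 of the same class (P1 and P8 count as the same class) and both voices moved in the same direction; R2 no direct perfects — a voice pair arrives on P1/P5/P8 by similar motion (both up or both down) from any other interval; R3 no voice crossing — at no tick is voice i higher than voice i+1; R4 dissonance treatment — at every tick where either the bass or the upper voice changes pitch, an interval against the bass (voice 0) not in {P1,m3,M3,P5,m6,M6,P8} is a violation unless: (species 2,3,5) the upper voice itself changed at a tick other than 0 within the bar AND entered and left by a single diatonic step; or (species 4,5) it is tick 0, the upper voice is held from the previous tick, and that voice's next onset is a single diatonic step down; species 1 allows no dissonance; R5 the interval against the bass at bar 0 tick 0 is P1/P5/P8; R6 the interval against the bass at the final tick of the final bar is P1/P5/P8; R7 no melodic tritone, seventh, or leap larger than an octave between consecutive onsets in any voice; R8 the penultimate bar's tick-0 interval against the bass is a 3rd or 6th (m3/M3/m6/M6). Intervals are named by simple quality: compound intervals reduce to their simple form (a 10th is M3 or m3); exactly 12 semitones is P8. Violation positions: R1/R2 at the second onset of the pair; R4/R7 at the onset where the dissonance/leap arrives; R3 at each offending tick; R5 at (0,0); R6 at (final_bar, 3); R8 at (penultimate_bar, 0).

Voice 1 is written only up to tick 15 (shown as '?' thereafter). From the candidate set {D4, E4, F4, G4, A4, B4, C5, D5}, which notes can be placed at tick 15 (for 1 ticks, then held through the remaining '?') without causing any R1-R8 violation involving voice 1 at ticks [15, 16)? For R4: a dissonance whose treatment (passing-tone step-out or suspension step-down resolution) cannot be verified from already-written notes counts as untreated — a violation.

{A4, B4, D4, D5}

D4: legal
E4: violates R4
F4: violates R7
G4: violates R4
A4: legal
B4: legal
C5: violates R4
D5: legal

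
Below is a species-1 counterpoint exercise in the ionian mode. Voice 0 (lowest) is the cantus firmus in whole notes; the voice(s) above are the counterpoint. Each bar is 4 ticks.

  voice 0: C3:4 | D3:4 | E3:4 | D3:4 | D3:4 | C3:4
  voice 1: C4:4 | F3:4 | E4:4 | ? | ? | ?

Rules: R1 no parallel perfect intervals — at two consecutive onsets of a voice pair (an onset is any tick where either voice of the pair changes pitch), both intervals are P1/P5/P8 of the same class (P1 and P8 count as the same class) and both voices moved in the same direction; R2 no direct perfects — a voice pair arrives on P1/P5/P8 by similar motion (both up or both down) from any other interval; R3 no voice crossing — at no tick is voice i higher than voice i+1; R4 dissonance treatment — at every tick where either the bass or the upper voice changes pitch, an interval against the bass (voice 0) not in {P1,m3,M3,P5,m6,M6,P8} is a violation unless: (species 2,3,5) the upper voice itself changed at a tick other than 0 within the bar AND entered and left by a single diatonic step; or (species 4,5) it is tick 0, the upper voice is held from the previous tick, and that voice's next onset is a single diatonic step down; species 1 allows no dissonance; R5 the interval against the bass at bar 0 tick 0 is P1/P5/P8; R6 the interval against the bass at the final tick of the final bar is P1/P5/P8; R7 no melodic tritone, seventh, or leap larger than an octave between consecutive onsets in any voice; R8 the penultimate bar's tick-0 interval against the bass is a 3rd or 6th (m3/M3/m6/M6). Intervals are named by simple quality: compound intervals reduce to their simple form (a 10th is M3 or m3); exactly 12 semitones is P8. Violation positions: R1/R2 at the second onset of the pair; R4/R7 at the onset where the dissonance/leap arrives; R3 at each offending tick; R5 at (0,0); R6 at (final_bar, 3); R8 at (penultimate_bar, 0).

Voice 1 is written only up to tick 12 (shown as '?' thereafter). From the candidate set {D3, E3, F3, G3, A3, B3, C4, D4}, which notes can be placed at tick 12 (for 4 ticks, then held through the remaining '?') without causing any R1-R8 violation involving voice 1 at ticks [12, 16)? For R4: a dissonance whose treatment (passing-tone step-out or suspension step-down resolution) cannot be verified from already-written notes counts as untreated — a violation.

{B3}

D3: violates R1,R7
E3: violates R4
F3: violates R7
G3: violates R4
A3: violates R2
B3: legal
C4: violates R4
D4: violates R1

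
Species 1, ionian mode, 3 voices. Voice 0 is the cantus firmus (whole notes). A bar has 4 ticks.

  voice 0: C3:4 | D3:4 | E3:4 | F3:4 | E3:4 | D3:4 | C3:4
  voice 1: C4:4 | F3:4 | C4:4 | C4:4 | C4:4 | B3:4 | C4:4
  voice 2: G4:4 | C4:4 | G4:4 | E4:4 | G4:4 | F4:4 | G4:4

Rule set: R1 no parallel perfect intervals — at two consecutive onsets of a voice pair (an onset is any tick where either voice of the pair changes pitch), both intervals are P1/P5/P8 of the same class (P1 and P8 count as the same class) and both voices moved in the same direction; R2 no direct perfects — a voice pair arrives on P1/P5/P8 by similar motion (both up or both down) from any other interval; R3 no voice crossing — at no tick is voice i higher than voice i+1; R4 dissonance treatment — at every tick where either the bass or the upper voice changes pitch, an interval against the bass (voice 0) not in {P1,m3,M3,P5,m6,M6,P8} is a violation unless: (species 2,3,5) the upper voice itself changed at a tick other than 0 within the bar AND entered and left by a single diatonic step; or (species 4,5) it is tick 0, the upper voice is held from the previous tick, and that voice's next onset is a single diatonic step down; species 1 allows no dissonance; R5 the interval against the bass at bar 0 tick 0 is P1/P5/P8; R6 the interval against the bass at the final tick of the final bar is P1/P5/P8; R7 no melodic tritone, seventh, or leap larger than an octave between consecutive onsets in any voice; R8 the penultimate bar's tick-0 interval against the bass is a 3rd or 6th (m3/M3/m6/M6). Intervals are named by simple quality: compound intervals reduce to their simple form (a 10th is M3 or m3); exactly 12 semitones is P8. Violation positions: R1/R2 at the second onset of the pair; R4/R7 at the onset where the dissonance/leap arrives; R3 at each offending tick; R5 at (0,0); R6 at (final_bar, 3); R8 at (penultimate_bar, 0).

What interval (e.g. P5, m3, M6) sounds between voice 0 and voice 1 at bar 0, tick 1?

P8

voice 0=C3 voice 1=C4 -> P8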